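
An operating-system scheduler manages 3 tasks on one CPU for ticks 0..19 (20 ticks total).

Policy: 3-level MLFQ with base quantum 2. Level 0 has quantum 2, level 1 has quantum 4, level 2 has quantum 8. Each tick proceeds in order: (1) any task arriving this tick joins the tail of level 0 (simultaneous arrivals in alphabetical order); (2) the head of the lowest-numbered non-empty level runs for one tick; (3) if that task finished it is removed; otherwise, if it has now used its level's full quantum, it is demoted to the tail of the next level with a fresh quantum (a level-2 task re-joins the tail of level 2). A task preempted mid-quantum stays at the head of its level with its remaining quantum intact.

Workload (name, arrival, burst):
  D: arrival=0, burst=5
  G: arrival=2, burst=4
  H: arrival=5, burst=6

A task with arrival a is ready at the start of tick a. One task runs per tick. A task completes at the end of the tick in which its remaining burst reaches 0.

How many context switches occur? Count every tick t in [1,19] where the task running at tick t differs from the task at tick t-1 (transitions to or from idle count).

context switches = 7

t=0: L0/L1/L2 = D/-/- → run D
t=1: L0/L1/L2 = D/-/- → run D
t=2: L0/L1/L2 = G/D/- → run G
t=3: L0/L1/L2 = G/D/- → run G
t=4: L0/L1/L2 = -/DG/- → run D
t=5: L0/L1/L2 = H/DG/- → run H
t=6: L0/L1/L2 = H/DG/- → run H
t=7: L0/L1/L2 = -/DGH/- → run D
t=8: L0/L1/L2 = -/DGH/- → run D
t=9: L0/L1/L2 = -/GH/- → run G
t=10: L0/L1/L2 = -/GH/- → run G
t=11: L0/L1/L2 = -/H/- → run H
t=12: L0/L1/L2 = -/H/- → run H
t=13: L0/L1/L2 = -/H/- → run H
t=14: L0/L1/L2 = -/H/- → run H
t=15: (idle)
t=16: (idle)
t=17: (idle)
t=18: (idle)
t=19: (idle)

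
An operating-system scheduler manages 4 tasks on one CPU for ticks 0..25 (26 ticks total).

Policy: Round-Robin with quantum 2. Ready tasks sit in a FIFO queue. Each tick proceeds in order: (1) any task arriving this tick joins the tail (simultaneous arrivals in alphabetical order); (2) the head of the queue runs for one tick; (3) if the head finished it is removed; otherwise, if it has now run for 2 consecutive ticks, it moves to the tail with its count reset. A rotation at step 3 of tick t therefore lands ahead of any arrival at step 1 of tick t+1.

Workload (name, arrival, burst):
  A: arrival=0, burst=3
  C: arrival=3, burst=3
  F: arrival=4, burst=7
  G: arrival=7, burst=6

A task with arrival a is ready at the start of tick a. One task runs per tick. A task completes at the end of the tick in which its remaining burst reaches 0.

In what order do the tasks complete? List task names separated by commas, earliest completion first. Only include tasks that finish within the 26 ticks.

completion order = A, C, F, G

t=0: queue=[A] q_used=0 → run A
t=1: queue=[A] q_used=1 → run A
t=2: queue=[A] q_used=0 → run A
t=3: queue=[C] q_used=0 → run C
t=4: queue=[C,F] q_used=1 → run C
t=5: queue=[F,C] q_used=0 → run F
t=6: queue=[F,C] q_used=1 → run F
t=7: queue=[C,F,G] q_used=0 → run C
t=8: queue=[F,G] q_used=0 → run F
t=9: queue=[F,G] q_used=1 → run F
t=10: queue=[G,F] q_used=0 → run G
t=11: queue=[G,F] q_used=1 → run G
t=12: queue=[F,G] q_used=0 → run F
t=13: queue=[F,G] q_used=1 → run F
t=14: queue=[G,F] q_used=0 → run G
t=15: queue=[G,F] q_used=1 → run G
t=16: queue=[F,G] q_used=0 → run F
t=17: queue=[G] q_used=0 → run G
t=18: queue=[G] q_used=1 → run G
t=19: (idle)
t=20: (idle)
t=21: (idle)
t=22: (idle)
t=23: (idle)
t=24: (idle)
t=25: (idle)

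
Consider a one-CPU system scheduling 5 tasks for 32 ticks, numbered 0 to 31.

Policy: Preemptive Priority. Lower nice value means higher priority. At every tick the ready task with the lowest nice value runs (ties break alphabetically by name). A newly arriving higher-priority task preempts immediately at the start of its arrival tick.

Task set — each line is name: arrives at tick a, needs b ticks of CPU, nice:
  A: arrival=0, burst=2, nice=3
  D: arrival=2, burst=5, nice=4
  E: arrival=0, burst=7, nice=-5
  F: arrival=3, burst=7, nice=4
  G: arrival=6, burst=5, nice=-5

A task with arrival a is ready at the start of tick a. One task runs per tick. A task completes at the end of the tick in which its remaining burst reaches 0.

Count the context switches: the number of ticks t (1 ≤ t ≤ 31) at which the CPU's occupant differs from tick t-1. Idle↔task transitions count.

context switches = 5

t=0: ready={A,E} → run E
t=1: ready={A,E} → run E
t=2: ready={A,D,E} → run E
t=3: ready={A,D,E,F} → run E
t=4: ready={A,D,E,F} → run E
t=5: ready={A,D,E,F} → run E
t=6: ready={A,D,E,F,G} → run E
t=7: ready={A,D,F,G} → run G
t=8: ready={A,D,F,G} → run G
t=9: ready={A,D,F,G} → run G
t=10: ready={A,D,F,G} → run G
t=11: ready={A,D,F,G} → run G
t=12: ready={A,D,F} → run A
t=13: ready={A,D,F} → run A
t=14: ready={D,F} → run D
t=15: ready={D,F} → run D
t=16: ready={D,F} → run D
t=17: ready={D,F} → run D
t=18: ready={D,F} → run D
t=19: ready={F} → run F
t=20: ready={F} → run F
t=21: ready={F} → run F
t=22: ready={F} → run F
t=23: ready={F} → run F
t=24: ready={F} → run F
t=25: ready={F} → run F
t=26: (idle)
t=27: (idle)
t=28: (idle)
t=29: (idle)
t=30: (idle)
t=31: (idle)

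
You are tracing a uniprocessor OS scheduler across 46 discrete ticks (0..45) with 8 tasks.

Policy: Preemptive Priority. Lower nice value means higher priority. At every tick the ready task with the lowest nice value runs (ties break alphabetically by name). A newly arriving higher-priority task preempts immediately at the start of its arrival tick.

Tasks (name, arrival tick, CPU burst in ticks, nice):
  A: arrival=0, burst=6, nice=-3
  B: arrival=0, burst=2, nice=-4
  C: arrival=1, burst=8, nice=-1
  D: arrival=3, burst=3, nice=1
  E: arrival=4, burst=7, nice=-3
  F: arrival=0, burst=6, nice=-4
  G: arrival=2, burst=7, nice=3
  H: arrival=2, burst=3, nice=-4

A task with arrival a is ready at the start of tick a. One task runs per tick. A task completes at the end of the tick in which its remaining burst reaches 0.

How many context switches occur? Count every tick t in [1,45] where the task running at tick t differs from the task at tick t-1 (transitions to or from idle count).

t=0: ready={A,B,F} → run B
t=1: ready={A,B,C,F} → run B
t=2: ready={A,C,F,G,H} → run F
t=3: ready={A,C,D,F,G,H} → run F
t=4: ready={A,C,D,E,F,G,H} → run F
t=5: ready={A,C,D,E,F,G,H} → run F
t=6: ready={A,C,D,E,F,G,H} → run F
t=7: ready={A,C,D,E,F,G,H} → run F
t=8: ready={A,C,D,E,G,H} → run H
t=9: ready={A,C,D,E,G,H} → run H
t=10: ready={A,C,D,E,G,H} → run H
t=11: ready={A,C,D,E,G} → run A
t=12: ready={A,C,D,E,G} → run A
t=13: ready={A,C,D,E,G} → run A
t=14: ready={A,C,D,E,G} → run A
t=15: ready={A,C,D,E,G} → run A
t=16: ready={A,C,D,E,G} → run A
t=17: ready={C,D,E,G} → run E
t=18: ready={C,D,E,G} → run E
t=19: ready={C,D,E,G} → run E
t=20: ready={C,D,E,G} → run E
t=21: ready={C,D,E,G} → run E
t=22: ready={C,D,E,G} → run E
t=23: ready={C,D,E,G} → run E
t=24: ready={C,D,G} → run C
t=25: ready={C,D,G} → run C
t=26: ready={C,D,G} → run C
t=27: ready={C,D,G} → run C
t=28: ready={C,D,G} → run C
t=29: ready={C,D,G} → run C
t=30: ready={C,D,G} → run C
t=31: ready={C,D,G} → run C
t=32: ready={D,G} → run D
t=33: ready={D,G} → run D
t=34: ready={D,G} → run D
t=35: ready={G} → run G
t=36: ready={G} → run G
t=37: ready={G} → run G
t=38: ready={G} → run G
t=39: ready={G} → run G
t=40: ready={G} → run G
t=41: ready={G} → run G
t=42: (idle)
t=43: (idle)
t=44: (idle)
t=45: (idle)

context switches = 8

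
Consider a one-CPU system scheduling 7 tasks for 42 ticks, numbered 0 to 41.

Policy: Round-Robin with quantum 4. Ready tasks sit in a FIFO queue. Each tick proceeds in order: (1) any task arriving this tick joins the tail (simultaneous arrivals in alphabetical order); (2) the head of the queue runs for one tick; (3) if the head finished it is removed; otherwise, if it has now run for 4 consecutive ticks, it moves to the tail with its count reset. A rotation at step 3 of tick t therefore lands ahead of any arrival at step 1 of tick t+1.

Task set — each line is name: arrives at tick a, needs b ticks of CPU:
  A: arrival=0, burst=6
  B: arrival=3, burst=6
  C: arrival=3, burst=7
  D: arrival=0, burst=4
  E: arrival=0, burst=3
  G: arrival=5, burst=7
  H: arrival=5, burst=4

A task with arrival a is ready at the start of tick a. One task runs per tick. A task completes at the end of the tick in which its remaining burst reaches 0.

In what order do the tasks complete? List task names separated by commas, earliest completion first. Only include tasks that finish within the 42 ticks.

t=0: queue=[A,D,E] q_used=0 → run A
t=1: queue=[A,D,E] q_used=1 → run A
t=2: queue=[A,D,E] q_used=2 → run A
t=3: queue=[A,D,E,B,C] q_used=3 → run A
t=4: queue=[D,E,B,C,A] q_used=0 → run D
t=5: queue=[D,E,B,C,A,G,H] q_used=1 → run D
t=6: queue=[D,E,B,C,A,G,H] q_used=2 → run D
t=7: queue=[D,E,B,C,A,G,H] q_used=3 → run D
t=8: queue=[E,B,C,A,G,H] q_used=0 → run E
t=9: queue=[E,B,C,A,G,H] q_used=1 → run E
t=10: queue=[E,B,C,A,G,H] q_used=2 → run E
t=11: queue=[B,C,A,G,H] q_used=0 → run B
t=12: queue=[B,C,A,G,H] q_used=1 → run B
t=13: queue=[B,C,A,G,H] q_used=2 → run B
t=14: queue=[B,C,A,G,H] q_used=3 → run B
t=15: queue=[C,A,G,H,B] q_used=0 → run C
t=16: queue=[C,A,G,H,B] q_used=1 → run C
t=17: queue=[C,A,G,H,B] q_used=2 → run C
t=18: queue=[C,A,G,H,B] q_used=3 → run C
t=19: queue=[A,G,H,B,C] q_used=0 → run A
t=20: queue=[A,G,H,B,C] q_used=1 → run A
t=21: queue=[G,H,B,C] q_used=0 → run G
t=22: queue=[G,H,B,C] q_used=1 → run G
t=23: queue=[G,H,B,C] q_used=2 → run G
t=24: queue=[G,H,B,C] q_used=3 → run G
t=25: queue=[H,B,C,G] q_used=0 → run H
t=26: queue=[H,B,C,G] q_used=1 → run H
t=27: queue=[H,B,C,G] q_used=2 → run H
t=28: queue=[H,B,C,G] q_used=3 → run H
t=29: queue=[B,C,G] q_used=0 → run B
t=30: queue=[B,C,G] q_used=1 → run B
t=31: queue=[C,G] q_used=0 → run C
t=32: queue=[C,G] q_used=1 → run C
t=33: queue=[C,G] q_used=2 → run C
t=34: queue=[G] q_used=0 → run G
t=35: queue=[G] q_used=1 → run G
t=36: queue=[G] q_used=2 → run G
t=37: (idle)
t=38: (idle)
t=39: (idle)
t=40: (idle)
t=41: (idle)

completion order = D, E, A, H, B, C, G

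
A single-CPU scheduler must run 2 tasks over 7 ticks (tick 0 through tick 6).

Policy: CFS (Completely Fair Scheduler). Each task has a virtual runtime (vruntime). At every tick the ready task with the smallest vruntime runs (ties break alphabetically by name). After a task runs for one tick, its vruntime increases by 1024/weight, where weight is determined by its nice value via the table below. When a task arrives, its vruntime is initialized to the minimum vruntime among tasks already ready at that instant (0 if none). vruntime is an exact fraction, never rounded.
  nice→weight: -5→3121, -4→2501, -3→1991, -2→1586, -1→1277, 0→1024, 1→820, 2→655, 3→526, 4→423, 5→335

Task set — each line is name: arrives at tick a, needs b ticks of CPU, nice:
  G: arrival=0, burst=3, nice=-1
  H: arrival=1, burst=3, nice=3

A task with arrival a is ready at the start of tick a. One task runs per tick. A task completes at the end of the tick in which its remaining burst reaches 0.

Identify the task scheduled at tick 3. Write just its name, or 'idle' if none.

t=0: vr[G=0] → run G
t=1: vr[G=1024/1277 H=1024/1277] → run G
t=2: vr[G=2048/1277 H=1024/1277] → run H
t=3: vr[G=2048/1277 H=923136/335851] → run G
t=4: vr[H=923136/335851] → run H
t=5: vr[H=1576960/335851] → run H
t=6: (idle)

running at tick 3 = G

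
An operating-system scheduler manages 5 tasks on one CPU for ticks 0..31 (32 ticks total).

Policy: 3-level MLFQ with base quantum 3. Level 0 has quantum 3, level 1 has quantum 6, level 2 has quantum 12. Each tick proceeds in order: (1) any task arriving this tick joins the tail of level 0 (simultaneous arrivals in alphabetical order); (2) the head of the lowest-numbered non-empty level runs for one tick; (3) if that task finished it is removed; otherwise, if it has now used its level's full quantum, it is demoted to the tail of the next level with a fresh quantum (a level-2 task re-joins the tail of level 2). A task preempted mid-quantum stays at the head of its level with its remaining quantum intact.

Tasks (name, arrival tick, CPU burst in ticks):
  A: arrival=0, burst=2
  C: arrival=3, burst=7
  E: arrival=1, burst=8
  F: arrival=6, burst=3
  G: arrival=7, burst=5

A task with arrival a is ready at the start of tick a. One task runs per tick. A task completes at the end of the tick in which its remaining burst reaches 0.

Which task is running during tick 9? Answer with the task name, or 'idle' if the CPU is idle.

running at tick 9 = F

t=0: L0/L1/L2 = A/-/- → run A
t=1: L0/L1/L2 = AE/-/- → run A
t=2: L0/L1/L2 = E/-/- → run E
t=3: L0/L1/L2 = EC/-/- → run E
t=4: L0/L1/L2 = EC/-/- → run E
t=5: L0/L1/L2 = C/E/- → run C
t=6: L0/L1/L2 = CF/E/- → run C
t=7: L0/L1/L2 = CFG/E/- → run C
t=8: L0/L1/L2 = FG/EC/- → run F
t=9: L0/L1/L2 = FG/EC/- → run F
t=10: L0/L1/L2 = FG/EC/- → run F
t=11: L0/L1/L2 = G/EC/- → run G
t=12: L0/L1/L2 = G/EC/- → run G
t=13: L0/L1/L2 = G/EC/- → run G
t=14: L0/L1/L2 = -/ECG/- → run E
t=15: L0/L1/L2 = -/ECG/- → run E
t=16: L0/L1/L2 = -/ECG/- → run E
t=17: L0/L1/L2 = -/ECG/- → run E
t=18: L0/L1/L2 = -/ECG/- → run E
t=19: L0/L1/L2 = -/CG/- → run C
t=20: L0/L1/L2 = -/CG/- → run C
t=21: L0/L1/L2 = -/CG/- → run C
t=22: L0/L1/L2 = -/CG/- → run C
t=23: L0/L1/L2 = -/G/- → run G
t=24: L0/L1/L2 = -/G/- → run G
t=25: (idle)
t=26: (idle)
t=27: (idle)
t=28: (idle)
t=29: (idle)
t=30: (idle)
t=31: (idle)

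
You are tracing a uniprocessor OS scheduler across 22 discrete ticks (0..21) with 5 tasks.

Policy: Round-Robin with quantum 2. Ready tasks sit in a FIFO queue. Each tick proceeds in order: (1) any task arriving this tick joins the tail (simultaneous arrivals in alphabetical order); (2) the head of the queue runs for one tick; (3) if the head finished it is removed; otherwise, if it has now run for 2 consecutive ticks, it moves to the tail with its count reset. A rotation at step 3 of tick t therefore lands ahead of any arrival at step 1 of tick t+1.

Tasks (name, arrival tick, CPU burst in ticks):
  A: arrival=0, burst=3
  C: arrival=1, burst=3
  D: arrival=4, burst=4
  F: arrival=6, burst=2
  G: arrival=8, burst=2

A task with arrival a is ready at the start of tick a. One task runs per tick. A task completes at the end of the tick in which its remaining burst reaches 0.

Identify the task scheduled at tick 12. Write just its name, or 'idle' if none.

t=0: queue=[A] q_used=0 → run A
t=1: queue=[A,C] q_used=1 → run A
t=2: queue=[C,A] q_used=0 → run C
t=3: queue=[C,A] q_used=1 → run C
t=4: queue=[A,C,D] q_used=0 → run A
t=5: queue=[C,D] q_used=0 → run C
t=6: queue=[D,F] q_used=0 → run D
t=7: queue=[D,F] q_used=1 → run D
t=8: queue=[F,D,G] q_used=0 → run F
t=9: queue=[F,D,G] q_used=1 → run F
t=10: queue=[D,G] q_used=0 → run D
t=11: queue=[D,G] q_used=1 → run D
t=12: queue=[G] q_used=0 → run G
t=13: queue=[G] q_used=1 → run G
t=14: (idle)
t=15: (idle)
t=16: (idle)
t=17: (idle)
t=18: (idle)
t=19: (idle)
t=20: (idle)
t=21: (idle)

running at tick 12 = G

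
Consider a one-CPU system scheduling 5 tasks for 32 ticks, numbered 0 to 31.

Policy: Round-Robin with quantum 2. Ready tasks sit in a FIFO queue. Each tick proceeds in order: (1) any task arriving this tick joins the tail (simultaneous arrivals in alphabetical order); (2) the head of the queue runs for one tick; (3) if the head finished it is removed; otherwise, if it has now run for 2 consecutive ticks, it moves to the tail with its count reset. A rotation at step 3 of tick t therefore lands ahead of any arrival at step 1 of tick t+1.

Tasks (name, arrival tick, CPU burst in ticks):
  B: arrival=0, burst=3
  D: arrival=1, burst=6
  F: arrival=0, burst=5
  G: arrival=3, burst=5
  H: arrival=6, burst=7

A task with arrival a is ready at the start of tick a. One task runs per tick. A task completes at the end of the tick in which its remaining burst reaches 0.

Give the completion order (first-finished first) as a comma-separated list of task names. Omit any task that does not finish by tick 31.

completion order = B, F, D, G, H

t=0: queue=[B,F] q_used=0 → run B
t=1: queue=[B,F,D] q_used=1 → run B
t=2: queue=[F,D,B] q_used=0 → run F
t=3: queue=[F,D,B,G] q_used=1 → run F
t=4: queue=[D,B,G,F] q_used=0 → run D
t=5: queue=[D,B,G,F] q_used=1 → run D
t=6: queue=[B,G,F,D,H] q_used=0 → run B
t=7: queue=[G,F,D,H] q_used=0 → run G
t=8: queue=[G,F,D,H] q_used=1 → run G
t=9: queue=[F,D,H,G] q_used=0 → run F
t=10: queue=[F,D,H,G] q_used=1 → run F
t=11: queue=[D,H,G,F] q_used=0 → run D
t=12: queue=[D,H,G,F] q_used=1 → run D
t=13: queue=[H,G,F,D] q_used=0 → run H
t=14: queue=[H,G,F,D] q_used=1 → run H
t=15: queue=[G,F,D,H] q_used=0 → run G
t=16: queue=[G,F,D,H] q_used=1 → run G
t=17: queue=[F,D,H,G] q_used=0 → run F
t=18: queue=[D,H,G] q_used=0 → run D
t=19: queue=[D,H,G] q_used=1 → run D
t=20: queue=[H,G] q_used=0 → run H
t=21: queue=[H,G] q_used=1 → run H
t=22: queue=[G,H] q_used=0 → run G
t=23: queue=[H] q_used=0 → run H
t=24: queue=[H] q_used=1 → run H
t=25: queue=[H] q_used=0 → run H
t=26: (idle)
t=27: (idle)
t=28: (idle)
t=29: (idle)
t=30: (idle)
t=31: (idle)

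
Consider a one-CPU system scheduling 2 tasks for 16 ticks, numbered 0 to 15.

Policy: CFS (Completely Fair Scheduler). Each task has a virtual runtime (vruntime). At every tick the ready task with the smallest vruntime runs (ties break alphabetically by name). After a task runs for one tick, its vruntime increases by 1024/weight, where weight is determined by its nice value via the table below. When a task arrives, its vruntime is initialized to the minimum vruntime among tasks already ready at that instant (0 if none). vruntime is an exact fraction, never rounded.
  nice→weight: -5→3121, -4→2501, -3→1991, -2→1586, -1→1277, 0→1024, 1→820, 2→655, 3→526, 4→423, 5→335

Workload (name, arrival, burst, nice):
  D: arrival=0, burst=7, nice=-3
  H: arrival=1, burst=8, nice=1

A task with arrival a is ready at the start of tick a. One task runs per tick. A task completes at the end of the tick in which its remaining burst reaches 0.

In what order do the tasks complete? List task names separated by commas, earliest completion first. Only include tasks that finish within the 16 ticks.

completion order = D, H

t=0: vr[D=0] → run D
t=1: vr[D=1024/1991 H=1024/1991] → run D
t=2: vr[D=2048/1991 H=1024/1991] → run H
t=3: vr[D=2048/1991 H=719616/408155] → run D
t=4: vr[D=3072/1991 H=719616/408155] → run D
t=5: vr[D=4096/1991 H=719616/408155] → run H
t=6: vr[D=4096/1991 H=1229312/408155] → run D
t=7: vr[D=5120/1991 H=1229312/408155] → run D
t=8: vr[D=6144/1991 H=1229312/408155] → run H
t=9: vr[D=6144/1991 H=1739008/408155] → run D
t=10: vr[H=1739008/408155] → run H
t=11: vr[H=2248704/408155] → run H
t=12: vr[H=551680/81631] → run H
t=13: vr[H=3268096/408155] → run H
t=14: vr[H=3777792/408155] → run H
t=15: (idle)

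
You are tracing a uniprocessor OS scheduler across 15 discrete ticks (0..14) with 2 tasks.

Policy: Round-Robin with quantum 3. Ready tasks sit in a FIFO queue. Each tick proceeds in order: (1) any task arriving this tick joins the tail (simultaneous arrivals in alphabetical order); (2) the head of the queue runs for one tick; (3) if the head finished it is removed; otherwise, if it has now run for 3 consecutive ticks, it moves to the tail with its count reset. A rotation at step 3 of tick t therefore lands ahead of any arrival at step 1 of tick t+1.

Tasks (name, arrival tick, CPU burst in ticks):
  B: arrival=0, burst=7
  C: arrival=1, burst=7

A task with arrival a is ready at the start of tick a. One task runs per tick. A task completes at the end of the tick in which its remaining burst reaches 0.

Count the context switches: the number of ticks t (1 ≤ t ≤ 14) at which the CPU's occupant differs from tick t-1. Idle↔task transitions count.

context switches = 6

t=0: queue=[B] q_used=0 → run B
t=1: queue=[B,C] q_used=1 → run B
t=2: queue=[B,C] q_used=2 → run B
t=3: queue=[C,B] q_used=0 → run C
t=4: queue=[C,B] q_used=1 → run C
t=5: queue=[C,B] q_used=2 → run C
t=6: queue=[B,C] q_used=0 → run B
t=7: queue=[B,C] q_used=1 → run B
t=8: queue=[B,C] q_used=2 → run B
t=9: queue=[C,B] q_used=0 → run C
t=10: queue=[C,B] q_used=1 → run C
t=11: queue=[C,B] q_used=2 → run C
t=12: queue=[B,C] q_used=0 → run B
t=13: queue=[C] q_used=0 → run C
t=14: (idle)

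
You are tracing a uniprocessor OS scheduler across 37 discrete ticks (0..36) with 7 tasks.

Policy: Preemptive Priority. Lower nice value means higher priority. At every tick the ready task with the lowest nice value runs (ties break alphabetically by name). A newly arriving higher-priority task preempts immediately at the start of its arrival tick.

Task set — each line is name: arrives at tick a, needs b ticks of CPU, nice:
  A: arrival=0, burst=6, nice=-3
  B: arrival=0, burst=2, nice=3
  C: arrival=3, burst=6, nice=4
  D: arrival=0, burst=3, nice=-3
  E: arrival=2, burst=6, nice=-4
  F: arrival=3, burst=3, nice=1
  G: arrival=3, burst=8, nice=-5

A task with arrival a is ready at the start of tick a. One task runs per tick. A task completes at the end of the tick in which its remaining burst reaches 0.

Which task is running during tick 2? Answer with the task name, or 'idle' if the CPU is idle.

running at tick 2 = E

t=0: ready={A,B,D} → run A
t=1: ready={A,B,D} → run A
t=2: ready={A,B,D,E} → run E
t=3: ready={A,B,C,D,E,F,G} → run G
t=4: ready={A,B,C,D,E,F,G} → run G
t=5: ready={A,B,C,D,E,F,G} → run G
t=6: ready={A,B,C,D,E,F,G} → run G
t=7: ready={A,B,C,D,E,F,G} → run G
t=8: ready={A,B,C,D,E,F,G} → run G
t=9: ready={A,B,C,D,E,F,G} → run G
t=10: ready={A,B,C,D,E,F,G} → run G
t=11: ready={A,B,C,D,E,F} → run E
t=12: ready={A,B,C,D,E,F} → run E
t=13: ready={A,B,C,D,E,F} → run E
t=14: ready={A,B,C,D,E,F} → run E
t=15: ready={A,B,C,D,E,F} → run E
t=16: ready={A,B,C,D,F} → run A
t=17: ready={A,B,C,D,F} → run A
t=18: ready={A,B,C,D,F} → run A
t=19: ready={A,B,C,D,F} → run A
t=20: ready={B,C,D,F} → run D
t=21: ready={B,C,D,F} → run D
t=22: ready={B,C,D,F} → run D
t=23: ready={B,C,F} → run F
t=24: ready={B,C,F} → run F
t=25: ready={B,C,F} → run F
t=26: ready={B,C} → run B
t=27: ready={B,C} → run B
t=28: ready={C} → run C
t=29: ready={C} → run C
t=30: ready={C} → run C
t=31: ready={C} → run C
t=32: ready={C} → run C
t=33: ready={C} → run C
t=34: (idle)
t=35: (idle)
t=36: (idle)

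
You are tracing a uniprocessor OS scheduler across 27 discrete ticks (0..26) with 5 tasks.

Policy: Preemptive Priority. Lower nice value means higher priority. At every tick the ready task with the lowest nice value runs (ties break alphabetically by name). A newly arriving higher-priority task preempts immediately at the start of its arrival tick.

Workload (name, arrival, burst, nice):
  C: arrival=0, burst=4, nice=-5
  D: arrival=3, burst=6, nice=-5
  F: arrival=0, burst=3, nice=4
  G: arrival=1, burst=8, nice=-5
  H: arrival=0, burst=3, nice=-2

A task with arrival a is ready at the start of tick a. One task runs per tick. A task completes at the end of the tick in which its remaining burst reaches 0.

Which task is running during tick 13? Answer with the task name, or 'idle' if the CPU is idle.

running at tick 13 = G

t=0: ready={C,F,H} → run C
t=1: ready={C,F,G,H} → run C
t=2: ready={C,F,G,H} → run C
t=3: ready={C,D,F,G,H} → run C
t=4: ready={D,F,G,H} → run D
t=5: ready={D,F,G,H} → run D
t=6: ready={D,F,G,H} → run D
t=7: ready={D,F,G,H} → run D
t=8: ready={D,F,G,H} → run D
t=9: ready={D,F,G,H} → run D
t=10: ready={F,G,H} → run G
t=11: ready={F,G,H} → run G
t=12: ready={F,G,H} → run G
t=13: ready={F,G,H} → run G
t=14: ready={F,G,H} → run G
t=15: ready={F,G,H} → run G
t=16: ready={F,G,H} → run G
t=17: ready={F,G,H} → run G
t=18: ready={F,H} → run H
t=19: ready={F,H} → run H
t=20: ready={F,H} → run H
t=21: ready={F} → run F
t=22: ready={F} → run F
t=23: ready={F} → run F
t=24: (idle)
t=25: (idle)
t=26: (idle)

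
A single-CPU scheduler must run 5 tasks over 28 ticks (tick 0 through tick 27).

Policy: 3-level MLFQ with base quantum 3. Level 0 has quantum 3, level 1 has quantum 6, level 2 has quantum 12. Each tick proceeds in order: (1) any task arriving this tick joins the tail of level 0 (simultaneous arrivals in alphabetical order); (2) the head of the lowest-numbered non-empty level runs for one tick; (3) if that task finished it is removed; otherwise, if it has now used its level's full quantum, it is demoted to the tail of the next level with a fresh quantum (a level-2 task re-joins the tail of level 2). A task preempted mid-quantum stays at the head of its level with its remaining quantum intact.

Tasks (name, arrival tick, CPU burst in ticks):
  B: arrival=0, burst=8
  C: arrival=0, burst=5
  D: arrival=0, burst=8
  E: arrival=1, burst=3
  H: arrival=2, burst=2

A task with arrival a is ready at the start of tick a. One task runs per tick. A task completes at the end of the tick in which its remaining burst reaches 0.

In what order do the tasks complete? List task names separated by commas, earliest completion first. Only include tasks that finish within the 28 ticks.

completion order = E, H, B, C, D

t=0: L0/L1/L2 = BCD/-/- → run B
t=1: L0/L1/L2 = BCDE/-/- → run B
t=2: L0/L1/L2 = BCDEH/-/- → run B
t=3: L0/L1/L2 = CDEH/B/- → run C
t=4: L0/L1/L2 = CDEH/B/- → run C
t=5: L0/L1/L2 = CDEH/B/- → run C
t=6: L0/L1/L2 = DEH/BC/- → run D
t=7: L0/L1/L2 = DEH/BC/- → run D
t=8: L0/L1/L2 = DEH/BC/- → run D
t=9: L0/L1/L2 = EH/BCD/- → run E
t=10: L0/L1/L2 = EH/BCD/- → run E
t=11: L0/L1/L2 = EH/BCD/- → run E
t=12: L0/L1/L2 = H/BCD/- → run H
t=13: L0/L1/L2 = H/BCD/- → run H
t=14: L0/L1/L2 = -/BCD/- → run B
t=15: L0/L1/L2 = -/BCD/- → run B
t=16: L0/L1/L2 = -/BCD/- → run B
t=17: L0/L1/L2 = -/BCD/- → run B
t=18: L0/L1/L2 = -/BCD/- → run B
t=19: L0/L1/L2 = -/CD/- → run C
t=20: L0/L1/L2 = -/CD/- → run C
t=21: L0/L1/L2 = -/D/- → run D
t=22: L0/L1/L2 = -/D/- → run D
t=23: L0/L1/L2 = -/D/- → run D
t=24: L0/L1/L2 = -/D/- → run D
t=25: L0/L1/L2 = -/D/- → run D
t=26: (idle)
t=27: (idle)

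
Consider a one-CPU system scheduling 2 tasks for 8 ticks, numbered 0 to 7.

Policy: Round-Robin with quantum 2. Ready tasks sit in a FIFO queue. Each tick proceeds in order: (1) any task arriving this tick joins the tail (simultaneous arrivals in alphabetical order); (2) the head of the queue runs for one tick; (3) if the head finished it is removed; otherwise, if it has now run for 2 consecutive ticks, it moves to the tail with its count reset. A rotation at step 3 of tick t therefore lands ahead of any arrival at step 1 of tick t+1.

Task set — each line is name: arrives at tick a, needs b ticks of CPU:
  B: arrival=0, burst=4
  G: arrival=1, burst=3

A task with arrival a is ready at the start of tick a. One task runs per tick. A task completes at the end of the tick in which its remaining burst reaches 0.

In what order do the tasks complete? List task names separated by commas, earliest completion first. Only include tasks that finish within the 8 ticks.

completion order = B, G

t=0: queue=[B] q_used=0 → run B
t=1: queue=[B,G] q_used=1 → run B
t=2: queue=[G,B] q_used=0 → run G
t=3: queue=[G,B] q_used=1 → run G
t=4: queue=[B,G] q_used=0 → run B
t=5: queue=[B,G] q_used=1 → run B
t=6: queue=[G] q_used=0 → run G
t=7: (idle)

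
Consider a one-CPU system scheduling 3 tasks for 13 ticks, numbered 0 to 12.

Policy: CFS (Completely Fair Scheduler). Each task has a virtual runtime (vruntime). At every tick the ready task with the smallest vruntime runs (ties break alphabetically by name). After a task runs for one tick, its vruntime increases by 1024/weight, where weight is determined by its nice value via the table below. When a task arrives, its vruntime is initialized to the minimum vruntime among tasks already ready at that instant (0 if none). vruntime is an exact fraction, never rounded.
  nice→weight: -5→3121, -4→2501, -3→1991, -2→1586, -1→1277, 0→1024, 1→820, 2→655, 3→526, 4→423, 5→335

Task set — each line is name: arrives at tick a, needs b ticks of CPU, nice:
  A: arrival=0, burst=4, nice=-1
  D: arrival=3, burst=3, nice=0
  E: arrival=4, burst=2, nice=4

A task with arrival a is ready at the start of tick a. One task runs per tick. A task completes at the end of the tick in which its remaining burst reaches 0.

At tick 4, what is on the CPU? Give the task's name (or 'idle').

running at tick 4 = D

t=0: vr[A=0] → run A
t=1: vr[A=1024/1277] → run A
t=2: vr[A=2048/1277] → run A
t=3: vr[A=3072/1277 D=3072/1277] → run A
t=4: vr[D=3072/1277 E=3072/1277] → run D
t=5: vr[D=4349/1277 E=3072/1277] → run E
t=6: vr[D=4349/1277 E=2607104/540171] → run D
t=7: vr[D=5626/1277 E=2607104/540171] → run D
t=8: vr[E=2607104/540171] → run E
t=9: (idle)
t=10: (idle)
t=11: (idle)
t=12: (idle)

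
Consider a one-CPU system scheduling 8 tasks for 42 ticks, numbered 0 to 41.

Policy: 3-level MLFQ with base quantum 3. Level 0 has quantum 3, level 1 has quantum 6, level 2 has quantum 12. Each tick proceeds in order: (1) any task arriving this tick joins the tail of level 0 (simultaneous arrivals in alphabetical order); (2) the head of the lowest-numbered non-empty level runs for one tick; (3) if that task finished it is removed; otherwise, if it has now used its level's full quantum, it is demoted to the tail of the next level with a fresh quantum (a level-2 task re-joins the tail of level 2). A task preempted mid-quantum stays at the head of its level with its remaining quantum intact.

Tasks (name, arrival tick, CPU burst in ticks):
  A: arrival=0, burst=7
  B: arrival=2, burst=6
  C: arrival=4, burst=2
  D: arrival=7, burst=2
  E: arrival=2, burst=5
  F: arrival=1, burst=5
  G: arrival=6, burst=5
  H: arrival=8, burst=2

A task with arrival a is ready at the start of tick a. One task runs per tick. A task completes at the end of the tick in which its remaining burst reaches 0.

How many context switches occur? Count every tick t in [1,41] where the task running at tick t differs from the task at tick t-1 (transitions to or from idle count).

context switches = 13

t=0: L0/L1/L2 = A/-/- → run A
t=1: L0/L1/L2 = AF/-/- → run A
t=2: L0/L1/L2 = AFBE/-/- → run A
t=3: L0/L1/L2 = FBE/A/- → run F
t=4: L0/L1/L2 = FBEC/A/- → run F
t=5: L0/L1/L2 = FBEC/A/- → run F
t=6: L0/L1/L2 = BECG/AF/- → run B
t=7: L0/L1/L2 = BECGD/AF/- → run B
t=8: L0/L1/L2 = BECGDH/AF/- → run B
t=9: L0/L1/L2 = ECGDH/AFB/- → run E
t=10: L0/L1/L2 = ECGDH/AFB/- → run E
t=11: L0/L1/L2 = ECGDH/AFB/- → run E
t=12: L0/L1/L2 = CGDH/AFBE/- → run C
t=13: L0/L1/L2 = CGDH/AFBE/- → run C
t=14: L0/L1/L2 = GDH/AFBE/- → run G
t=15: L0/L1/L2 = GDH/AFBE/- → run G
t=16: L0/L1/L2 = GDH/AFBE/- → run G
t=17: L0/L1/L2 = DH/AFBEG/- → run D
t=18: L0/L1/L2 = DH/AFBEG/- → run D
t=19: L0/L1/L2 = H/AFBEG/- → run H
t=20: L0/L1/L2 = H/AFBEG/- → run H
t=21: L0/L1/L2 = -/AFBEG/- → run A
t=22: L0/L1/L2 = -/AFBEG/- → run A
t=23: L0/L1/L2 = -/AFBEG/- → run A
t=24: L0/L1/L2 = -/AFBEG/- → run A
t=25: L0/L1/L2 = -/FBEG/- → run F
t=26: L0/L1/L2 = -/FBEG/- → run F
t=27: L0/L1/L2 = -/BEG/- → run B
t=28: L0/L1/L2 = -/BEG/- → run B
t=29: L0/L1/L2 = -/BEG/- → run B
t=30: L0/L1/L2 = -/EG/- → run E
t=31: L0/L1/L2 = -/EG/- → run E
t=32: L0/L1/L2 = -/G/- → run G
t=33: L0/L1/L2 = -/G/- → run G
t=34: (idle)
t=35: (idle)
t=36: (idle)
t=37: (idle)
t=38: (idle)
t=39: (idle)
t=40: (idle)
t=41: (idle)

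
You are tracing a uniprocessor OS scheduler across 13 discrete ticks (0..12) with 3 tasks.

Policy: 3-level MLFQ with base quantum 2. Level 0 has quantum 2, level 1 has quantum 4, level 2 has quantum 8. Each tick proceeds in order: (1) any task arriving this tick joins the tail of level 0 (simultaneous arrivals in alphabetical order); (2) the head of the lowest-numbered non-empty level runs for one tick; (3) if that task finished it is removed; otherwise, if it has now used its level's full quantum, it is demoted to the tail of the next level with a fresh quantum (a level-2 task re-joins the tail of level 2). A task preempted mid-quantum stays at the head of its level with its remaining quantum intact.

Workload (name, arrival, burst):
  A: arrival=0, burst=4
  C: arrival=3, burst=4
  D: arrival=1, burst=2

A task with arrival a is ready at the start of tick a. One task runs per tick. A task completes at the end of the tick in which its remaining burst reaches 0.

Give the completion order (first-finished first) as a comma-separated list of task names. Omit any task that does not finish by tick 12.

t=0: L0/L1/L2 = A/-/- → run A
t=1: L0/L1/L2 = AD/-/- → run A
t=2: L0/L1/L2 = D/A/- → run D
t=3: L0/L1/L2 = DC/A/- → run D
t=4: L0/L1/L2 = C/A/- → run C
t=5: L0/L1/L2 = C/A/- → run C
t=6: L0/L1/L2 = -/AC/- → run A
t=7: L0/L1/L2 = -/AC/- → run A
t=8: L0/L1/L2 = -/C/- → run C
t=9: L0/L1/L2 = -/C/- → run C
t=10: (idle)
t=11: (idle)
t=12: (idle)

completion order = D, A, C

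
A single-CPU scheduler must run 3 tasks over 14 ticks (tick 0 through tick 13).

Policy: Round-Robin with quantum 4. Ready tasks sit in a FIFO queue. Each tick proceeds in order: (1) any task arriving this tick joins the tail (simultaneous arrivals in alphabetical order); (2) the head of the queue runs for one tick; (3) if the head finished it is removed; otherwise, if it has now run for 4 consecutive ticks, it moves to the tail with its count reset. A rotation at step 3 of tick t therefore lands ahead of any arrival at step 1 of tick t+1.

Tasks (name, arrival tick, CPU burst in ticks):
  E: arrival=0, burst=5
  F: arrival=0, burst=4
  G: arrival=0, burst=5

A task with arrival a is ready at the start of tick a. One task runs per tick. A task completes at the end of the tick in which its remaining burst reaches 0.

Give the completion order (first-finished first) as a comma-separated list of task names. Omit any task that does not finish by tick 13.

t=0: queue=[E,F,G] q_used=0 → run E
t=1: queue=[E,F,G] q_used=1 → run E
t=2: queue=[E,F,G] q_used=2 → run E
t=3: queue=[E,F,G] q_used=3 → run E
t=4: queue=[F,G,E] q_used=0 → run F
t=5: queue=[F,G,E] q_used=1 → run F
t=6: queue=[F,G,E] q_used=2 → run F
t=7: queue=[F,G,E] q_used=3 → run F
t=8: queue=[G,E] q_used=0 → run G
t=9: queue=[G,E] q_used=1 → run G
t=10: queue=[G,E] q_used=2 → run G
t=11: queue=[G,E] q_used=3 → run G
t=12: queue=[E,G] q_used=0 → run E
t=13: queue=[G] q_used=0 → run G

completion order = F, E, G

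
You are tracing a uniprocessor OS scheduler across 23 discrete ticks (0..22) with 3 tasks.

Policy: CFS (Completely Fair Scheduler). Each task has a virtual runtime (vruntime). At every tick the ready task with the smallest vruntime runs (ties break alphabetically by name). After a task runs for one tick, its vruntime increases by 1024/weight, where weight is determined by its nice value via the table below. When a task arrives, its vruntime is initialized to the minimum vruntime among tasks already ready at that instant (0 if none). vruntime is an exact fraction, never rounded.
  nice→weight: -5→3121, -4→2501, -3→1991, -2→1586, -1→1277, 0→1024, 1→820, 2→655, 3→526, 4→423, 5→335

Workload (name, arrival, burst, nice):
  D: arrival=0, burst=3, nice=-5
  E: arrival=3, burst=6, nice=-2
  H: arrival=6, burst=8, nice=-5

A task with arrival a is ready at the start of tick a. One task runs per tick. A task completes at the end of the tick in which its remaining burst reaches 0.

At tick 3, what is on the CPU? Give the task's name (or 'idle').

running at tick 3 = E

t=0: vr[D=0] → run D
t=1: vr[D=1024/3121] → run D
t=2: vr[D=2048/3121] → run D
t=3: vr[E=0] → run E
t=4: vr[E=512/793] → run E
t=5: vr[E=1024/793] → run E
t=6: vr[E=1536/793 H=1536/793] → run E
t=7: vr[E=2048/793 H=1536/793] → run H
t=8: vr[E=2048/793 H=5605888/2474953] → run H
t=9: vr[E=2048/793 H=6417920/2474953] → run E
t=10: vr[E=2560/793 H=6417920/2474953] → run H
t=11: vr[E=2560/793 H=7229952/2474953] → run H
t=12: vr[E=2560/793 H=8041984/2474953] → run E
t=13: vr[H=8041984/2474953] → run H
t=14: vr[H=8854016/2474953] → run H
t=15: vr[H=9666048/2474953] → run H
t=16: vr[H=10478080/2474953] → run H
t=17: (idle)
t=18: (idle)
t=19: (idle)
t=20: (idle)
t=21: (idle)
t=22: (idle)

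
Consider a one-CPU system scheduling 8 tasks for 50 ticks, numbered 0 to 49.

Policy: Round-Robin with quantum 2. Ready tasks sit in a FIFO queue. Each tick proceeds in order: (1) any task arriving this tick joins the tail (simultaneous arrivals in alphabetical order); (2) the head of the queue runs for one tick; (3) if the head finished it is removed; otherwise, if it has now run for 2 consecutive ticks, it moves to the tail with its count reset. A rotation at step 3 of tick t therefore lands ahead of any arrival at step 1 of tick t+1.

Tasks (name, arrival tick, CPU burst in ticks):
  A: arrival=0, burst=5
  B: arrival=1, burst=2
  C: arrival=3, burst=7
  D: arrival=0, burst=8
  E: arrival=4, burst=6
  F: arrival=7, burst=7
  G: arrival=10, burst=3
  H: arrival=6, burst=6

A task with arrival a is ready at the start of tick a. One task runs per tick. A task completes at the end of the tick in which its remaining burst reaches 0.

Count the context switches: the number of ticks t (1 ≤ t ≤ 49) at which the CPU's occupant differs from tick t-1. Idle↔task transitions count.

t=0: queue=[A,D] q_used=0 → run A
t=1: queue=[A,D,B] q_used=1 → run A
t=2: queue=[D,B,A] q_used=0 → run D
t=3: queue=[D,B,A,C] q_used=1 → run D
t=4: queue=[B,A,C,D,E] q_used=0 → run B
t=5: queue=[B,A,C,D,E] q_used=1 → run B
t=6: queue=[A,C,D,E,H] q_used=0 → run A
t=7: queue=[A,C,D,E,H,F] q_used=1 → run A
t=8: queue=[C,D,E,H,F,A] q_used=0 → run C
t=9: queue=[C,D,E,H,F,A] q_used=1 → run C
t=10: queue=[D,E,H,F,A,C,G] q_used=0 → run D
t=11: queue=[D,E,H,F,A,C,G] q_used=1 → run D
t=12: queue=[E,H,F,A,C,G,D] q_used=0 → run E
t=13: queue=[E,H,F,A,C,G,D] q_used=1 → run E
t=14: queue=[H,F,A,C,G,D,E] q_used=0 → run H
t=15: queue=[H,F,A,C,G,D,E] q_used=1 → run H
t=16: queue=[F,A,C,G,D,E,H] q_used=0 → run F
t=17: queue=[F,A,C,G,D,E,H] q_used=1 → run F
t=18: queue=[A,C,G,D,E,H,F] q_used=0 → run A
t=19: queue=[C,G,D,E,H,F] q_used=0 → run C
t=20: queue=[C,G,D,E,H,F] q_used=1 → run C
t=21: queue=[G,D,E,H,F,C] q_used=0 → run G
t=22: queue=[G,D,E,H,F,C] q_used=1 → run G
t=23: queue=[D,E,H,F,C,G] q_used=0 → run D
t=24: queue=[D,E,H,F,C,G] q_used=1 → run D
t=25: queue=[E,H,F,C,G,D] q_used=0 → run E
t=26: queue=[E,H,F,C,G,D] q_used=1 → run E
t=27: queue=[H,F,C,G,D,E] q_used=0 → run H
t=28: queue=[H,F,C,G,D,E] q_used=1 → run H
t=29: queue=[F,C,G,D,E,H] q_used=0 → run F
t=30: queue=[F,C,G,D,E,H] q_used=1 → run F
t=31: queue=[C,G,D,E,H,F] q_used=0 → run C
t=32: queue=[C,G,D,E,H,F] q_used=1 → run C
t=33: queue=[G,D,E,H,F,C] q_used=0 → run G
t=34: queue=[D,E,H,F,C] q_used=0 → run D
t=35: queue=[D,E,H,F,C] q_used=1 → run D
t=36: queue=[E,H,F,C] q_used=0 → run E
t=37: queue=[E,H,F,C] q_used=1 → run E
t=38: queue=[H,F,C] q_used=0 → run H
t=39: queue=[H,F,C] q_used=1 → run H
t=40: queue=[F,C] q_used=0 → run F
t=41: queue=[F,C] q_used=1 → run F
t=42: queue=[C,F] q_used=0 → run C
t=43: queue=[F] q_used=0 → run F
t=44: (idle)
t=45: (idle)
t=46: (idle)
t=47: (idle)
t=48: (idle)
t=49: (idle)

context switches = 24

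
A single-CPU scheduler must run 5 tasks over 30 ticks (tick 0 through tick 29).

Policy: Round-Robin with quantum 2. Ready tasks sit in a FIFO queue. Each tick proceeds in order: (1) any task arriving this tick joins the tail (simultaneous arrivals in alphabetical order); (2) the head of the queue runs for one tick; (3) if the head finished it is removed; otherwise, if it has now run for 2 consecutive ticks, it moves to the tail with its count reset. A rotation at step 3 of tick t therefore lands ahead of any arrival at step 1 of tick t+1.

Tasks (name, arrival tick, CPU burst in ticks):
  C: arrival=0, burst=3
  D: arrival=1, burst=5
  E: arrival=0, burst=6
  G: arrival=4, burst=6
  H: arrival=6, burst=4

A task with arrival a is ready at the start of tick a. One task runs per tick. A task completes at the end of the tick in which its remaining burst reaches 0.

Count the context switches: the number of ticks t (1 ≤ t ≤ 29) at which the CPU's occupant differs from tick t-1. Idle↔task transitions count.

context switches = 13

t=0: queue=[C,E] q_used=0 → run C
t=1: queue=[C,E,D] q_used=1 → run C
t=2: queue=[E,D,C] q_used=0 → run E
t=3: queue=[E,D,C] q_used=1 → run E
t=4: queue=[D,C,E,G] q_used=0 → run D
t=5: queue=[D,C,E,G] q_used=1 → run D
t=6: queue=[C,E,G,D,H] q_used=0 → run C
t=7: queue=[E,G,D,H] q_used=0 → run E
t=8: queue=[E,G,D,H] q_used=1 → run E
t=9: queue=[G,D,H,E] q_used=0 → run G
t=10: queue=[G,D,H,E] q_used=1 → run G
t=11: queue=[D,H,E,G] q_used=0 → run D
t=12: queue=[D,H,E,G] q_used=1 → run D
t=13: queue=[H,E,G,D] q_used=0 → run H
t=14: queue=[H,E,G,D] q_used=1 → run H
t=15: queue=[E,G,D,H] q_used=0 → run E
t=16: queue=[E,G,D,H] q_used=1 → run E
t=17: queue=[G,D,H] q_used=0 → run G
t=18: queue=[G,D,H] q_used=1 → run G
t=19: queue=[D,H,G] q_used=0 → run D
t=20: queue=[H,G] q_used=0 → run H
t=21: queue=[H,G] q_used=1 → run H
t=22: queue=[G] q_used=0 → run G
t=23: queue=[G] q_used=1 → run G
t=24: (idle)
t=25: (idle)
t=26: (idle)
t=27: (idle)
t=28: (idle)
t=29: (idle)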